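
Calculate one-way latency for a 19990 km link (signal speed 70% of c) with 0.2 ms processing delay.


Speed = 0.7 * 3e5 km/s = 210000 km/s
Propagation delay = 19990 / 210000 = 0.0952 s = 95.1905 ms
Processing delay = 0.2 ms
Total one-way latency = 95.3905 ms


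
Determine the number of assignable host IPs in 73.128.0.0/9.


Host bits = 32 - 9 = 23
Total addresses = 2^23 = 8388608
Usable = total - 2 (network and broadcast)
Usable hosts: 8388606


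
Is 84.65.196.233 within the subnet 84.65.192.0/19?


Subnet network: 84.65.192.0
Test IP AND mask: 84.65.192.0
Yes, 84.65.196.233 is in 84.65.192.0/19


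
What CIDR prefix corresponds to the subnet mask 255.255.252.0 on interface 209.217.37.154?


Binary: 11111111.11111111.11111100.00000000
Count leading 1s
Prefix: /22


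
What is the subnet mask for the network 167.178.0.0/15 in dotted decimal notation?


/15 means 15 network bits, 17 host bits
Binary: 11111111111111100000000000000000
Mask: 255.254.0.0


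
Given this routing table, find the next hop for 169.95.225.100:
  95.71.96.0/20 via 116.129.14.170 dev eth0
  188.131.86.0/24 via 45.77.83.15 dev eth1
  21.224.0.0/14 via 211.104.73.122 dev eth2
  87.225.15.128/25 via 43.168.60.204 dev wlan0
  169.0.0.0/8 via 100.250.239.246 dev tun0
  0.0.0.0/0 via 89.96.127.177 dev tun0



Longest prefix match for 169.95.225.100:
  /20 95.71.96.0: no
  /24 188.131.86.0: no
  /14 21.224.0.0: no
  /25 87.225.15.128: no
  /8 169.0.0.0: MATCH
  /0 0.0.0.0: MATCH
Selected: next-hop 100.250.239.246 via tun0 (matched /8)


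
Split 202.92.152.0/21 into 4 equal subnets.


New prefix = 21 + 2 = 23
Each subnet has 512 addresses
  202.92.152.0/23
  202.92.154.0/23
  202.92.156.0/23
  202.92.158.0/23
Subnets: 202.92.152.0/23, 202.92.154.0/23, 202.92.156.0/23, 202.92.158.0/23


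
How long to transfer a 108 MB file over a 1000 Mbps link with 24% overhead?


Effective throughput = 1000 * (1 - 24/100) = 760 Mbps
File size in Mb = 108 * 8 = 864 Mb
Time = 864 / 760
Time = 1.1368 seconds


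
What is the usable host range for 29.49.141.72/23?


Network: 29.49.140.0
Broadcast: 29.49.141.255
First usable = network + 1
Last usable = broadcast - 1
Range: 29.49.140.1 to 29.49.141.254


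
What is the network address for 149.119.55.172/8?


IP:   10010101.01110111.00110111.10101100
Mask: 11111111.00000000.00000000.00000000
AND operation:
Net:  10010101.00000000.00000000.00000000
Network: 149.0.0.0/8


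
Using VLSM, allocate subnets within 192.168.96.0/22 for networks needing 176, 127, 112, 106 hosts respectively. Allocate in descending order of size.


176 hosts -> /24 (254 usable): 192.168.96.0/24
127 hosts -> /24 (254 usable): 192.168.97.0/24
112 hosts -> /25 (126 usable): 192.168.98.0/25
106 hosts -> /25 (126 usable): 192.168.98.128/25
Allocation: 192.168.96.0/24 (176 hosts, 254 usable); 192.168.97.0/24 (127 hosts, 254 usable); 192.168.98.0/25 (112 hosts, 126 usable); 192.168.98.128/25 (106 hosts, 126 usable)


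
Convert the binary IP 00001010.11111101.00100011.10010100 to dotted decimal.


00001010 = 10
11111101 = 253
00100011 = 35
10010100 = 148
IP: 10.253.35.148


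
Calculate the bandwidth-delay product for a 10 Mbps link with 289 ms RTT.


BDP = bandwidth * RTT
= 10 Mbps * 289 ms
= 10 * 1e6 * 289 / 1000 bits
= 2890000 bits
= 361250 bytes
= 352.7832 KB
BDP = 2890000 bits (361250 bytes)


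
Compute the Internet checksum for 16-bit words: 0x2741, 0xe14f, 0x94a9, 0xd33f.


Sum all words (with carry folding):
+ 0x2741 = 0x2741
+ 0xe14f = 0x0891
+ 0x94a9 = 0x9d3a
+ 0xd33f = 0x707a
One's complement: ~0x707a
Checksum = 0x8f85


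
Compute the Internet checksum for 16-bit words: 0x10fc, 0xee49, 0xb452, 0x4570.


Sum all words (with carry folding):
+ 0x10fc = 0x10fc
+ 0xee49 = 0xff45
+ 0xb452 = 0xb398
+ 0x4570 = 0xf908
One's complement: ~0xf908
Checksum = 0x06f7


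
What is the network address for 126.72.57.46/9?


IP:   01111110.01001000.00111001.00101110
Mask: 11111111.10000000.00000000.00000000
AND operation:
Net:  01111110.00000000.00000000.00000000
Network: 126.0.0.0/9


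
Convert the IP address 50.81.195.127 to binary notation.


50 = 00110010
81 = 01010001
195 = 11000011
127 = 01111111
Binary: 00110010.01010001.11000011.01111111


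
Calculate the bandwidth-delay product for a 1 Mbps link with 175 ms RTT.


BDP = bandwidth * RTT
= 1 Mbps * 175 ms
= 1 * 1e6 * 175 / 1000 bits
= 175000 bits
= 21875 bytes
= 21.3623 KB
BDP = 175000 bits (21875 bytes)


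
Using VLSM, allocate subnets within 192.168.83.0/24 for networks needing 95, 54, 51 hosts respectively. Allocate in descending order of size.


95 hosts -> /25 (126 usable): 192.168.83.0/25
54 hosts -> /26 (62 usable): 192.168.83.128/26
51 hosts -> /26 (62 usable): 192.168.83.192/26
Allocation: 192.168.83.0/25 (95 hosts, 126 usable); 192.168.83.128/26 (54 hosts, 62 usable); 192.168.83.192/26 (51 hosts, 62 usable)


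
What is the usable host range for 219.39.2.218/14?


Network: 219.36.0.0
Broadcast: 219.39.255.255
First usable = network + 1
Last usable = broadcast - 1
Range: 219.36.0.1 to 219.39.255.254


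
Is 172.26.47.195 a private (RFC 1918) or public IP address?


RFC 1918 private ranges:
  10.0.0.0/8 (10.0.0.0 - 10.255.255.255)
  172.16.0.0/12 (172.16.0.0 - 172.31.255.255)
  192.168.0.0/16 (192.168.0.0 - 192.168.255.255)
Private (in 172.16.0.0/12)


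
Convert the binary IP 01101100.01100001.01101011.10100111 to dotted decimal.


01101100 = 108
01100001 = 97
01101011 = 107
10100111 = 167
IP: 108.97.107.167


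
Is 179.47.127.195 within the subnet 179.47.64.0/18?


Subnet network: 179.47.64.0
Test IP AND mask: 179.47.64.0
Yes, 179.47.127.195 is in 179.47.64.0/18


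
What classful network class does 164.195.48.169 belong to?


First octet: 164
Binary: 10100100
10xxxxxx -> Class B (128-191)
Class B, default mask 255.255.0.0 (/16)


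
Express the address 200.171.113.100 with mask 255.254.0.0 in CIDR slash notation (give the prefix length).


Binary: 11111111.11111110.00000000.00000000
Count leading 1s
Prefix: /15


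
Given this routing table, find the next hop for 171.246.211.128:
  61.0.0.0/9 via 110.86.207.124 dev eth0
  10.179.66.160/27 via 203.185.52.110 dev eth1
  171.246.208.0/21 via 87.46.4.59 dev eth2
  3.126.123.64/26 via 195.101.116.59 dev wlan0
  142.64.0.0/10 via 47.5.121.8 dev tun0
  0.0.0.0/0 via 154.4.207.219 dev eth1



Longest prefix match for 171.246.211.128:
  /9 61.0.0.0: no
  /27 10.179.66.160: no
  /21 171.246.208.0: MATCH
  /26 3.126.123.64: no
  /10 142.64.0.0: no
  /0 0.0.0.0: MATCH
Selected: next-hop 87.46.4.59 via eth2 (matched /21)


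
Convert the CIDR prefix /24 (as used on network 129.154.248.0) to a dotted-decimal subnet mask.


/24 means 24 network bits, 8 host bits
Binary: 11111111111111111111111100000000
Mask: 255.255.255.0


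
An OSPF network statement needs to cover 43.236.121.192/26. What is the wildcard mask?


Subnet mask: 255.255.255.192
Wildcard = 255.255.255.255 - subnet mask
255 - 255 = 0
255 - 255 = 0
255 - 255 = 0
255 - 192 = 63
Wildcard: 0.0.0.63


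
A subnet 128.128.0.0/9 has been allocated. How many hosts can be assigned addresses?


Host bits = 32 - 9 = 23
Total addresses = 2^23 = 8388608
Usable = total - 2 (network and broadcast)
Usable hosts: 8388606


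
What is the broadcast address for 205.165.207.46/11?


Network: 205.160.0.0/11
Host bits = 21
Set all host bits to 1:
Broadcast: 205.191.255.255


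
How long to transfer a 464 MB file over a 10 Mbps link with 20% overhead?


Effective throughput = 10 * (1 - 20/100) = 8 Mbps
File size in Mb = 464 * 8 = 3712 Mb
Time = 3712 / 8
Time = 464 seconds


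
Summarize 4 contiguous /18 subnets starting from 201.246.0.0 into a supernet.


Original prefix: /18
Number of subnets: 4 = 2^2
New prefix = 18 - 2 = 16
Supernet: 201.246.0.0/16


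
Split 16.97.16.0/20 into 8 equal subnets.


New prefix = 20 + 3 = 23
Each subnet has 512 addresses
  16.97.16.0/23
  16.97.18.0/23
  16.97.20.0/23
  16.97.22.0/23
  16.97.24.0/23
  16.97.26.0/23
  16.97.28.0/23
  16.97.30.0/23
Subnets: 16.97.16.0/23, 16.97.18.0/23, 16.97.20.0/23, 16.97.22.0/23, 16.97.24.0/23, 16.97.26.0/23, 16.97.28.0/23, 16.97.30.0/23


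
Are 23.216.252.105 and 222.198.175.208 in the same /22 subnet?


Mask: 255.255.252.0
23.216.252.105 AND mask = 23.216.252.0
222.198.175.208 AND mask = 222.198.172.0
No, different subnets (23.216.252.0 vs 222.198.172.0)


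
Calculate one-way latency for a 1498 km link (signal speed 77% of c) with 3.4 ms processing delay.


Speed = 0.77 * 3e5 km/s = 231000 km/s
Propagation delay = 1498 / 231000 = 0.0065 s = 6.4848 ms
Processing delay = 3.4 ms
Total one-way latency = 9.8848 ms


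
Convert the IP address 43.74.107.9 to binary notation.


43 = 00101011
74 = 01001010
107 = 01101011
9 = 00001001
Binary: 00101011.01001010.01101011.00001001


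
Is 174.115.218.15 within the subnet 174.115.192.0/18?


Subnet network: 174.115.192.0
Test IP AND mask: 174.115.192.0
Yes, 174.115.218.15 is in 174.115.192.0/18


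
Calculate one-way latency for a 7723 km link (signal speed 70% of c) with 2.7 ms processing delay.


Speed = 0.7 * 3e5 km/s = 210000 km/s
Propagation delay = 7723 / 210000 = 0.0368 s = 36.7762 ms
Processing delay = 2.7 ms
Total one-way latency = 39.4762 ms


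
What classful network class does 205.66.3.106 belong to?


First octet: 205
Binary: 11001101
110xxxxx -> Class C (192-223)
Class C, default mask 255.255.255.0 (/24)


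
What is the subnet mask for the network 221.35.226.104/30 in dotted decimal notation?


/30 means 30 network bits, 2 host bits
Binary: 11111111111111111111111111111100
Mask: 255.255.255.252


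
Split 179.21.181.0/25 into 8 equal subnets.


New prefix = 25 + 3 = 28
Each subnet has 16 addresses
  179.21.181.0/28
  179.21.181.16/28
  179.21.181.32/28
  179.21.181.48/28
  179.21.181.64/28
  179.21.181.80/28
  179.21.181.96/28
  179.21.181.112/28
Subnets: 179.21.181.0/28, 179.21.181.16/28, 179.21.181.32/28, 179.21.181.48/28, 179.21.181.64/28, 179.21.181.80/28, 179.21.181.96/28, 179.21.181.112/28


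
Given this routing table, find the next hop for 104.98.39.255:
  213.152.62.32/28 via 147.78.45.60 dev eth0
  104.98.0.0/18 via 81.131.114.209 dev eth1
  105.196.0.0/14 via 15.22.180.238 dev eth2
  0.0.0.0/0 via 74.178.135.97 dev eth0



Longest prefix match for 104.98.39.255:
  /28 213.152.62.32: no
  /18 104.98.0.0: MATCH
  /14 105.196.0.0: no
  /0 0.0.0.0: MATCH
Selected: next-hop 81.131.114.209 via eth1 (matched /18)


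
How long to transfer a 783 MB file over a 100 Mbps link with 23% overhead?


Effective throughput = 100 * (1 - 23/100) = 77 Mbps
File size in Mb = 783 * 8 = 6264 Mb
Time = 6264 / 77
Time = 81.3506 seconds


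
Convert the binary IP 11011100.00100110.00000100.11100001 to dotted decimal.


11011100 = 220
00100110 = 38
00000100 = 4
11100001 = 225
IP: 220.38.4.225


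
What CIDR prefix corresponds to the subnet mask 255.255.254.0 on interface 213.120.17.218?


Binary: 11111111.11111111.11111110.00000000
Count leading 1s
Prefix: /23


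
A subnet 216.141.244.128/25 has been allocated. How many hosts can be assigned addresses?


Host bits = 32 - 25 = 7
Total addresses = 2^7 = 128
Usable = total - 2 (network and broadcast)
Usable hosts: 126


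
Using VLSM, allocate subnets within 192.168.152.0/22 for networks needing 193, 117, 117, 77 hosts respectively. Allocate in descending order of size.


193 hosts -> /24 (254 usable): 192.168.152.0/24
117 hosts -> /25 (126 usable): 192.168.153.0/25
117 hosts -> /25 (126 usable): 192.168.153.128/25
77 hosts -> /25 (126 usable): 192.168.154.0/25
Allocation: 192.168.152.0/24 (193 hosts, 254 usable); 192.168.153.0/25 (117 hosts, 126 usable); 192.168.153.128/25 (117 hosts, 126 usable); 192.168.154.0/25 (77 hosts, 126 usable)


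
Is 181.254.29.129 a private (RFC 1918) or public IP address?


RFC 1918 private ranges:
  10.0.0.0/8 (10.0.0.0 - 10.255.255.255)
  172.16.0.0/12 (172.16.0.0 - 172.31.255.255)
  192.168.0.0/16 (192.168.0.0 - 192.168.255.255)
Public (not in any RFC 1918 range)


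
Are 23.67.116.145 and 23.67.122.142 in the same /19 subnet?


Mask: 255.255.224.0
23.67.116.145 AND mask = 23.67.96.0
23.67.122.142 AND mask = 23.67.96.0
Yes, same subnet (23.67.96.0)


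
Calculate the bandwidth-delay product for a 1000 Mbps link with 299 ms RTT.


BDP = bandwidth * RTT
= 1000 Mbps * 299 ms
= 1000 * 1e6 * 299 / 1000 bits
= 299000000 bits
= 37375000 bytes
= 36499.0234 KB
BDP = 299000000 bits (37375000 bytes)


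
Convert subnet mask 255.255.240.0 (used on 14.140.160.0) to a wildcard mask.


Subnet mask: 255.255.240.0
Wildcard = 255.255.255.255 - subnet mask
255 - 255 = 0
255 - 255 = 0
255 - 240 = 15
255 - 0 = 255
Wildcard: 0.0.15.255


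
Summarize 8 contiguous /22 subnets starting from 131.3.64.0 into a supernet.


Original prefix: /22
Number of subnets: 8 = 2^3
New prefix = 22 - 3 = 19
Supernet: 131.3.64.0/19


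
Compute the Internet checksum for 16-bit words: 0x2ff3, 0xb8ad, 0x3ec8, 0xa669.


Sum all words (with carry folding):
+ 0x2ff3 = 0x2ff3
+ 0xb8ad = 0xe8a0
+ 0x3ec8 = 0x2769
+ 0xa669 = 0xcdd2
One's complement: ~0xcdd2
Checksum = 0x322d


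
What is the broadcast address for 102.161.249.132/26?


Network: 102.161.249.128/26
Host bits = 6
Set all host bits to 1:
Broadcast: 102.161.249.191


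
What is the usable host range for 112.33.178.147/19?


Network: 112.33.160.0
Broadcast: 112.33.191.255
First usable = network + 1
Last usable = broadcast - 1
Range: 112.33.160.1 to 112.33.191.254


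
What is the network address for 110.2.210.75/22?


IP:   01101110.00000010.11010010.01001011
Mask: 11111111.11111111.11111100.00000000
AND operation:
Net:  01101110.00000010.11010000.00000000
Network: 110.2.208.0/22


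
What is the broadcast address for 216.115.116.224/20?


Network: 216.115.112.0/20
Host bits = 12
Set all host bits to 1:
Broadcast: 216.115.127.255


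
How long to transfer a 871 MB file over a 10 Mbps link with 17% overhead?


Effective throughput = 10 * (1 - 17/100) = 8.3 Mbps
File size in Mb = 871 * 8 = 6968 Mb
Time = 6968 / 8.3
Time = 839.5181 seconds


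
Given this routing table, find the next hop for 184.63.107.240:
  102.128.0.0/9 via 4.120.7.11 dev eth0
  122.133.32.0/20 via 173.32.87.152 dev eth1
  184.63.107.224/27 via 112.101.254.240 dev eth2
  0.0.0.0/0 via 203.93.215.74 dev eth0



Longest prefix match for 184.63.107.240:
  /9 102.128.0.0: no
  /20 122.133.32.0: no
  /27 184.63.107.224: MATCH
  /0 0.0.0.0: MATCH
Selected: next-hop 112.101.254.240 via eth2 (matched /27)


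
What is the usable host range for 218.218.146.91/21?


Network: 218.218.144.0
Broadcast: 218.218.151.255
First usable = network + 1
Last usable = broadcast - 1
Range: 218.218.144.1 to 218.218.151.254


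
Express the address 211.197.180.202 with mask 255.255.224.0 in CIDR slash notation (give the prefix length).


Binary: 11111111.11111111.11100000.00000000
Count leading 1s
Prefix: /19


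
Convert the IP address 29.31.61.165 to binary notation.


29 = 00011101
31 = 00011111
61 = 00111101
165 = 10100101
Binary: 00011101.00011111.00111101.10100101


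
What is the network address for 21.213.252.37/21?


IP:   00010101.11010101.11111100.00100101
Mask: 11111111.11111111.11111000.00000000
AND operation:
Net:  00010101.11010101.11111000.00000000
Network: 21.213.248.0/21


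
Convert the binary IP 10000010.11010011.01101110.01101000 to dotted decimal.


10000010 = 130
11010011 = 211
01101110 = 110
01101000 = 104
IP: 130.211.110.104


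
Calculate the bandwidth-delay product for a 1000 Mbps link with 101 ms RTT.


BDP = bandwidth * RTT
= 1000 Mbps * 101 ms
= 1000 * 1e6 * 101 / 1000 bits
= 101000000 bits
= 12625000 bytes
= 12329.1016 KB
BDP = 101000000 bits (12625000 bytes)


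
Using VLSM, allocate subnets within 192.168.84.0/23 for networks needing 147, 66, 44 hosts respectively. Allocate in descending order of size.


147 hosts -> /24 (254 usable): 192.168.84.0/24
66 hosts -> /25 (126 usable): 192.168.85.0/25
44 hosts -> /26 (62 usable): 192.168.85.128/26
Allocation: 192.168.84.0/24 (147 hosts, 254 usable); 192.168.85.0/25 (66 hosts, 126 usable); 192.168.85.128/26 (44 hosts, 62 usable)


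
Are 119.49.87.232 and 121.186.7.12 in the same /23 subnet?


Mask: 255.255.254.0
119.49.87.232 AND mask = 119.49.86.0
121.186.7.12 AND mask = 121.186.6.0
No, different subnets (119.49.86.0 vs 121.186.6.0)


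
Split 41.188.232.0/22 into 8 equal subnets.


New prefix = 22 + 3 = 25
Each subnet has 128 addresses
  41.188.232.0/25
  41.188.232.128/25
  41.188.233.0/25
  41.188.233.128/25
  41.188.234.0/25
  41.188.234.128/25
  41.188.235.0/25
  41.188.235.128/25
Subnets: 41.188.232.0/25, 41.188.232.128/25, 41.188.233.0/25, 41.188.233.128/25, 41.188.234.0/25, 41.188.234.128/25, 41.188.235.0/25, 41.188.235.128/25


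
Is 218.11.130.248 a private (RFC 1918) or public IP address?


RFC 1918 private ranges:
  10.0.0.0/8 (10.0.0.0 - 10.255.255.255)
  172.16.0.0/12 (172.16.0.0 - 172.31.255.255)
  192.168.0.0/16 (192.168.0.0 - 192.168.255.255)
Public (not in any RFC 1918 range)


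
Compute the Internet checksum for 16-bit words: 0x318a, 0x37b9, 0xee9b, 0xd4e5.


Sum all words (with carry folding):
+ 0x318a = 0x318a
+ 0x37b9 = 0x6943
+ 0xee9b = 0x57df
+ 0xd4e5 = 0x2cc5
One's complement: ~0x2cc5
Checksum = 0xd33a


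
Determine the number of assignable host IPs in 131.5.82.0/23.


Host bits = 32 - 23 = 9
Total addresses = 2^9 = 512
Usable = total - 2 (network and broadcast)
Usable hosts: 510


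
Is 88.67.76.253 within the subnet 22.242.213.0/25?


Subnet network: 22.242.213.0
Test IP AND mask: 88.67.76.128
No, 88.67.76.253 is not in 22.242.213.0/25


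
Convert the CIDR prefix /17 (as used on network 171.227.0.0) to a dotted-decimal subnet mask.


/17 means 17 network bits, 15 host bits
Binary: 11111111111111111000000000000000
Mask: 255.255.128.0


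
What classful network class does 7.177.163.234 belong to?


First octet: 7
Binary: 00000111
0xxxxxxx -> Class A (1-126)
Class A, default mask 255.0.0.0 (/8)


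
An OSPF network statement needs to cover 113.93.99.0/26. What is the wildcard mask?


Subnet mask: 255.255.255.192
Wildcard = 255.255.255.255 - subnet mask
255 - 255 = 0
255 - 255 = 0
255 - 255 = 0
255 - 192 = 63
Wildcard: 0.0.0.63


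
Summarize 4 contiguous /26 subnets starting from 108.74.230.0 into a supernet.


Original prefix: /26
Number of subnets: 4 = 2^2
New prefix = 26 - 2 = 24
Supernet: 108.74.230.0/24


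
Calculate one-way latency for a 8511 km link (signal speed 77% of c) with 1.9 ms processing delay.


Speed = 0.77 * 3e5 km/s = 231000 km/s
Propagation delay = 8511 / 231000 = 0.0368 s = 36.8442 ms
Processing delay = 1.9 ms
Total one-way latency = 38.7442 ms


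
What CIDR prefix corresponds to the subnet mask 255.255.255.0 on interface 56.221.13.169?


Binary: 11111111.11111111.11111111.00000000
Count leading 1s
Prefix: /24


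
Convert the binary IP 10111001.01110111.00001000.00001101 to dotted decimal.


10111001 = 185
01110111 = 119
00001000 = 8
00001101 = 13
IP: 185.119.8.13


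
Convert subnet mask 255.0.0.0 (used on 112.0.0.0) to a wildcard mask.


Subnet mask: 255.0.0.0
Wildcard = 255.255.255.255 - subnet mask
255 - 255 = 0
255 - 0 = 255
255 - 0 = 255
255 - 0 = 255
Wildcard: 0.255.255.255


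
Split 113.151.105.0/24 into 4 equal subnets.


New prefix = 24 + 2 = 26
Each subnet has 64 addresses
  113.151.105.0/26
  113.151.105.64/26
  113.151.105.128/26
  113.151.105.192/26
Subnets: 113.151.105.0/26, 113.151.105.64/26, 113.151.105.128/26, 113.151.105.192/26


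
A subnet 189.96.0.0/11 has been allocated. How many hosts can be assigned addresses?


Host bits = 32 - 11 = 21
Total addresses = 2^21 = 2097152
Usable = total - 2 (network and broadcast)
Usable hosts: 2097150


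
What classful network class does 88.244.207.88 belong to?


First octet: 88
Binary: 01011000
0xxxxxxx -> Class A (1-126)
Class A, default mask 255.0.0.0 (/8)


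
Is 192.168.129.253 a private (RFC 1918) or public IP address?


RFC 1918 private ranges:
  10.0.0.0/8 (10.0.0.0 - 10.255.255.255)
  172.16.0.0/12 (172.16.0.0 - 172.31.255.255)
  192.168.0.0/16 (192.168.0.0 - 192.168.255.255)
Private (in 192.168.0.0/16)


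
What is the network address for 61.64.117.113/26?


IP:   00111101.01000000.01110101.01110001
Mask: 11111111.11111111.11111111.11000000
AND operation:
Net:  00111101.01000000.01110101.01000000
Network: 61.64.117.64/26


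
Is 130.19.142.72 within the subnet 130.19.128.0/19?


Subnet network: 130.19.128.0
Test IP AND mask: 130.19.128.0
Yes, 130.19.142.72 is in 130.19.128.0/19


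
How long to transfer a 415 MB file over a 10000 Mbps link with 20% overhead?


Effective throughput = 10000 * (1 - 20/100) = 8000 Mbps
File size in Mb = 415 * 8 = 3320 Mb
Time = 3320 / 8000
Time = 0.415 seconds


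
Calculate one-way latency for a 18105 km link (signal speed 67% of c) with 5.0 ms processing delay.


Speed = 0.67 * 3e5 km/s = 201000 km/s
Propagation delay = 18105 / 201000 = 0.0901 s = 90.0746 ms
Processing delay = 5.0 ms
Total one-way latency = 95.0746 ms


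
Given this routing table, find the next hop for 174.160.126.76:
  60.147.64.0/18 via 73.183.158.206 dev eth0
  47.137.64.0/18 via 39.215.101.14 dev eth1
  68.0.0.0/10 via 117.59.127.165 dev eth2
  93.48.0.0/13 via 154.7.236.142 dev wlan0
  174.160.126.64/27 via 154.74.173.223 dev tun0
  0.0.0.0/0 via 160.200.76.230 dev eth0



Longest prefix match for 174.160.126.76:
  /18 60.147.64.0: no
  /18 47.137.64.0: no
  /10 68.0.0.0: no
  /13 93.48.0.0: no
  /27 174.160.126.64: MATCH
  /0 0.0.0.0: MATCH
Selected: next-hop 154.74.173.223 via tun0 (matched /27)


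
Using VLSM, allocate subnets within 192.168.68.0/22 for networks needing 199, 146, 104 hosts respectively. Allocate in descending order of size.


199 hosts -> /24 (254 usable): 192.168.68.0/24
146 hosts -> /24 (254 usable): 192.168.69.0/24
104 hosts -> /25 (126 usable): 192.168.70.0/25
Allocation: 192.168.68.0/24 (199 hosts, 254 usable); 192.168.69.0/24 (146 hosts, 254 usable); 192.168.70.0/25 (104 hosts, 126 usable)


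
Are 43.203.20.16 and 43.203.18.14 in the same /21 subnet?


Mask: 255.255.248.0
43.203.20.16 AND mask = 43.203.16.0
43.203.18.14 AND mask = 43.203.16.0
Yes, same subnet (43.203.16.0)


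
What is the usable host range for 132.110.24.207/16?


Network: 132.110.0.0
Broadcast: 132.110.255.255
First usable = network + 1
Last usable = broadcast - 1
Range: 132.110.0.1 to 132.110.255.254


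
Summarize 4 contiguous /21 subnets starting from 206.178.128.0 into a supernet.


Original prefix: /21
Number of subnets: 4 = 2^2
New prefix = 21 - 2 = 19
Supernet: 206.178.128.0/19


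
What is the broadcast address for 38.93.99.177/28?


Network: 38.93.99.176/28
Host bits = 4
Set all host bits to 1:
Broadcast: 38.93.99.191


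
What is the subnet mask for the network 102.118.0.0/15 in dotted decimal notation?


/15 means 15 network bits, 17 host bits
Binary: 11111111111111100000000000000000
Mask: 255.254.0.0


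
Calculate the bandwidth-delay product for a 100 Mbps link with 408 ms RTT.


BDP = bandwidth * RTT
= 100 Mbps * 408 ms
= 100 * 1e6 * 408 / 1000 bits
= 40800000 bits
= 5100000 bytes
= 4980.4688 KB
BDP = 40800000 bits (5100000 bytes)


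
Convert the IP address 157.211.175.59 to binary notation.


157 = 10011101
211 = 11010011
175 = 10101111
59 = 00111011
Binary: 10011101.11010011.10101111.00111011


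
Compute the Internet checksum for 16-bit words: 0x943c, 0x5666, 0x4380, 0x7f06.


Sum all words (with carry folding):
+ 0x943c = 0x943c
+ 0x5666 = 0xeaa2
+ 0x4380 = 0x2e23
+ 0x7f06 = 0xad29
One's complement: ~0xad29
Checksum = 0x52d6


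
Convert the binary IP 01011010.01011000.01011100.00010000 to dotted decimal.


01011010 = 90
01011000 = 88
01011100 = 92
00010000 = 16
IP: 90.88.92.16


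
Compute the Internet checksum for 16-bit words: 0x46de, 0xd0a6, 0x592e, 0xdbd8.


Sum all words (with carry folding):
+ 0x46de = 0x46de
+ 0xd0a6 = 0x1785
+ 0x592e = 0x70b3
+ 0xdbd8 = 0x4c8c
One's complement: ~0x4c8c
Checksum = 0xb373


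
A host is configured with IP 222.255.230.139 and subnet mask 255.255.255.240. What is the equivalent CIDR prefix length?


Binary: 11111111.11111111.11111111.11110000
Count leading 1s
Prefix: /28


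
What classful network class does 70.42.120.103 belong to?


First octet: 70
Binary: 01000110
0xxxxxxx -> Class A (1-126)
Class A, default mask 255.0.0.0 (/8)


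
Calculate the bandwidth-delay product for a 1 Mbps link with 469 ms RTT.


BDP = bandwidth * RTT
= 1 Mbps * 469 ms
= 1 * 1e6 * 469 / 1000 bits
= 469000 bits
= 58625 bytes
= 57.251 KB
BDP = 469000 bits (58625 bytes)


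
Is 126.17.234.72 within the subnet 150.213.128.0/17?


Subnet network: 150.213.128.0
Test IP AND mask: 126.17.128.0
No, 126.17.234.72 is not in 150.213.128.0/17


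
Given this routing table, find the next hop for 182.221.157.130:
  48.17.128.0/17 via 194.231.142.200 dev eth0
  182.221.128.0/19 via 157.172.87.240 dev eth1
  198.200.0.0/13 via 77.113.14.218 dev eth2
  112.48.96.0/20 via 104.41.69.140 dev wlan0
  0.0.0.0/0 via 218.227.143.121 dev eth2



Longest prefix match for 182.221.157.130:
  /17 48.17.128.0: no
  /19 182.221.128.0: MATCH
  /13 198.200.0.0: no
  /20 112.48.96.0: no
  /0 0.0.0.0: MATCH
Selected: next-hop 157.172.87.240 via eth1 (matched /19)


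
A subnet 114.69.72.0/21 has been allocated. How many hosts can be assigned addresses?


Host bits = 32 - 21 = 11
Total addresses = 2^11 = 2048
Usable = total - 2 (network and broadcast)
Usable hosts: 2046


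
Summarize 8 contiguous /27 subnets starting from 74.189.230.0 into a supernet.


Original prefix: /27
Number of subnets: 8 = 2^3
New prefix = 27 - 3 = 24
Supernet: 74.189.230.0/24


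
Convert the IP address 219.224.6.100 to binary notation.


219 = 11011011
224 = 11100000
6 = 00000110
100 = 01100100
Binary: 11011011.11100000.00000110.01100100


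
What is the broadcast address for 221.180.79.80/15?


Network: 221.180.0.0/15
Host bits = 17
Set all host bits to 1:
Broadcast: 221.181.255.255


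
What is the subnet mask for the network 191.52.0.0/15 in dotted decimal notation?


/15 means 15 network bits, 17 host bits
Binary: 11111111111111100000000000000000
Mask: 255.254.0.0


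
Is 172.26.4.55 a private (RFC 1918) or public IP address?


RFC 1918 private ranges:
  10.0.0.0/8 (10.0.0.0 - 10.255.255.255)
  172.16.0.0/12 (172.16.0.0 - 172.31.255.255)
  192.168.0.0/16 (192.168.0.0 - 192.168.255.255)
Private (in 172.16.0.0/12)


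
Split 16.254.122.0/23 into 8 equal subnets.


New prefix = 23 + 3 = 26
Each subnet has 64 addresses
  16.254.122.0/26
  16.254.122.64/26
  16.254.122.128/26
  16.254.122.192/26
  16.254.123.0/26
  16.254.123.64/26
  16.254.123.128/26
  16.254.123.192/26
Subnets: 16.254.122.0/26, 16.254.122.64/26, 16.254.122.128/26, 16.254.122.192/26, 16.254.123.0/26, 16.254.123.64/26, 16.254.123.128/26, 16.254.123.192/26


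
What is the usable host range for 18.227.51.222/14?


Network: 18.224.0.0
Broadcast: 18.227.255.255
First usable = network + 1
Last usable = broadcast - 1
Range: 18.224.0.1 to 18.227.255.254


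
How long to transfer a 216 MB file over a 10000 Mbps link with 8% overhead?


Effective throughput = 10000 * (1 - 8/100) = 9200 Mbps
File size in Mb = 216 * 8 = 1728 Mb
Time = 1728 / 9200
Time = 0.1878 seconds


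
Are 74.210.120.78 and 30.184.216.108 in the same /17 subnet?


Mask: 255.255.128.0
74.210.120.78 AND mask = 74.210.0.0
30.184.216.108 AND mask = 30.184.128.0
No, different subnets (74.210.0.0 vs 30.184.128.0)


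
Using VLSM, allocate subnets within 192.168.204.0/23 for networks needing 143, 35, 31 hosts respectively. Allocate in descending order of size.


143 hosts -> /24 (254 usable): 192.168.204.0/24
35 hosts -> /26 (62 usable): 192.168.205.0/26
31 hosts -> /26 (62 usable): 192.168.205.64/26
Allocation: 192.168.204.0/24 (143 hosts, 254 usable); 192.168.205.0/26 (35 hosts, 62 usable); 192.168.205.64/26 (31 hosts, 62 usable)


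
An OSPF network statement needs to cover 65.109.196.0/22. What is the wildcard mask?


Subnet mask: 255.255.252.0
Wildcard = 255.255.255.255 - subnet mask
255 - 255 = 0
255 - 255 = 0
255 - 252 = 3
255 - 0 = 255
Wildcard: 0.0.3.255


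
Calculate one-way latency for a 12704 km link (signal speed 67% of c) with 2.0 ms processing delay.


Speed = 0.67 * 3e5 km/s = 201000 km/s
Propagation delay = 12704 / 201000 = 0.0632 s = 63.204 ms
Processing delay = 2.0 ms
Total one-way latency = 65.204 ms


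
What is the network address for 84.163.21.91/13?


IP:   01010100.10100011.00010101.01011011
Mask: 11111111.11111000.00000000.00000000
AND operation:
Net:  01010100.10100000.00000000.00000000
Network: 84.160.0.0/13


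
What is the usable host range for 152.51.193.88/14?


Network: 152.48.0.0
Broadcast: 152.51.255.255
First usable = network + 1
Last usable = broadcast - 1
Range: 152.48.0.1 to 152.51.255.254


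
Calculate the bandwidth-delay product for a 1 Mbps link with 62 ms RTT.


BDP = bandwidth * RTT
= 1 Mbps * 62 ms
= 1 * 1e6 * 62 / 1000 bits
= 62000 bits
= 7750 bytes
= 7.5684 KB
BDP = 62000 bits (7750 bytes)


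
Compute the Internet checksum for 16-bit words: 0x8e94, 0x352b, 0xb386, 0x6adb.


Sum all words (with carry folding):
+ 0x8e94 = 0x8e94
+ 0x352b = 0xc3bf
+ 0xb386 = 0x7746
+ 0x6adb = 0xe221
One's complement: ~0xe221
Checksum = 0x1dde


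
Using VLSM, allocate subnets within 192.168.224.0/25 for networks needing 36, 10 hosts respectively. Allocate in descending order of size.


36 hosts -> /26 (62 usable): 192.168.224.0/26
10 hosts -> /28 (14 usable): 192.168.224.64/28
Allocation: 192.168.224.0/26 (36 hosts, 62 usable); 192.168.224.64/28 (10 hosts, 14 usable)


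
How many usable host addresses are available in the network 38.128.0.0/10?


Host bits = 32 - 10 = 22
Total addresses = 2^22 = 4194304
Usable = total - 2 (network and broadcast)
Usable hosts: 4194302


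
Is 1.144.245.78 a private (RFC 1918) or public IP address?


RFC 1918 private ranges:
  10.0.0.0/8 (10.0.0.0 - 10.255.255.255)
  172.16.0.0/12 (172.16.0.0 - 172.31.255.255)
  192.168.0.0/16 (192.168.0.0 - 192.168.255.255)
Public (not in any RFC 1918 range)


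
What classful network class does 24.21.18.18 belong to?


First octet: 24
Binary: 00011000
0xxxxxxx -> Class A (1-126)
Class A, default mask 255.0.0.0 (/8)


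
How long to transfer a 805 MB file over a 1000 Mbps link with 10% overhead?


Effective throughput = 1000 * (1 - 10/100) = 900 Mbps
File size in Mb = 805 * 8 = 6440 Mb
Time = 6440 / 900
Time = 7.1556 seconds


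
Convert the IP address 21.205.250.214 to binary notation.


21 = 00010101
205 = 11001101
250 = 11111010
214 = 11010110
Binary: 00010101.11001101.11111010.11010110


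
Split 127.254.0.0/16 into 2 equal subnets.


New prefix = 16 + 1 = 17
Each subnet has 32768 addresses
  127.254.0.0/17
  127.254.128.0/17
Subnets: 127.254.0.0/17, 127.254.128.0/17


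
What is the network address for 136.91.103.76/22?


IP:   10001000.01011011.01100111.01001100
Mask: 11111111.11111111.11111100.00000000
AND operation:
Net:  10001000.01011011.01100100.00000000
Network: 136.91.100.0/22


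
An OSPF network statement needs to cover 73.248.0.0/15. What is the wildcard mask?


Subnet mask: 255.254.0.0
Wildcard = 255.255.255.255 - subnet mask
255 - 255 = 0
255 - 254 = 1
255 - 0 = 255
255 - 0 = 255
Wildcard: 0.1.255.255


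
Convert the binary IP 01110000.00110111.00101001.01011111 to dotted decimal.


01110000 = 112
00110111 = 55
00101001 = 41
01011111 = 95
IP: 112.55.41.95


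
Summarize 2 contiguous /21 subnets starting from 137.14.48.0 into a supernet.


Original prefix: /21
Number of subnets: 2 = 2^1
New prefix = 21 - 1 = 20
Supernet: 137.14.48.0/20


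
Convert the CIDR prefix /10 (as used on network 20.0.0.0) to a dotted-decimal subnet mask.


/10 means 10 network bits, 22 host bits
Binary: 11111111110000000000000000000000
Mask: 255.192.0.0


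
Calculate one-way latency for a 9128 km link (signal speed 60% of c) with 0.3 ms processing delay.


Speed = 0.6 * 3e5 km/s = 180000 km/s
Propagation delay = 9128 / 180000 = 0.0507 s = 50.7111 ms
Processing delay = 0.3 ms
Total one-way latency = 51.0111 ms


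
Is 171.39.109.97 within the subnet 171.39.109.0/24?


Subnet network: 171.39.109.0
Test IP AND mask: 171.39.109.0
Yes, 171.39.109.97 is in 171.39.109.0/24


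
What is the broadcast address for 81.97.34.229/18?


Network: 81.97.0.0/18
Host bits = 14
Set all host bits to 1:
Broadcast: 81.97.63.255


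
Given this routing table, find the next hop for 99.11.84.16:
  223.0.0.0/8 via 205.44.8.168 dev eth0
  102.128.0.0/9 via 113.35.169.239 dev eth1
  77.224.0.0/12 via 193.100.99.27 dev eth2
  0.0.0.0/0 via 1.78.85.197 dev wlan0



Longest prefix match for 99.11.84.16:
  /8 223.0.0.0: no
  /9 102.128.0.0: no
  /12 77.224.0.0: no
  /0 0.0.0.0: MATCH
Selected: next-hop 1.78.85.197 via wlan0 (matched /0)


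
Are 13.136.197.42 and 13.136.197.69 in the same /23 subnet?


Mask: 255.255.254.0
13.136.197.42 AND mask = 13.136.196.0
13.136.197.69 AND mask = 13.136.196.0
Yes, same subnet (13.136.196.0)


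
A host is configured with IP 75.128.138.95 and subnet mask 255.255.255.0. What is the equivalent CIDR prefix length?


Binary: 11111111.11111111.11111111.00000000
Count leading 1s
Prefix: /24


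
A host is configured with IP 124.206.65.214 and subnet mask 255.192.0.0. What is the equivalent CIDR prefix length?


Binary: 11111111.11000000.00000000.00000000
Count leading 1s
Prefix: /10


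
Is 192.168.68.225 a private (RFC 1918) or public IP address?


RFC 1918 private ranges:
  10.0.0.0/8 (10.0.0.0 - 10.255.255.255)
  172.16.0.0/12 (172.16.0.0 - 172.31.255.255)
  192.168.0.0/16 (192.168.0.0 - 192.168.255.255)
Private (in 192.168.0.0/16)


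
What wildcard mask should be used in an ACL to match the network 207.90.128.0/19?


Subnet mask: 255.255.224.0
Wildcard = 255.255.255.255 - subnet mask
255 - 255 = 0
255 - 255 = 0
255 - 224 = 31
255 - 0 = 255
Wildcard: 0.0.31.255


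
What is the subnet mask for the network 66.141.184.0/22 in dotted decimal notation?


/22 means 22 network bits, 10 host bits
Binary: 11111111111111111111110000000000
Mask: 255.255.252.0


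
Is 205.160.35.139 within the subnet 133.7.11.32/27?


Subnet network: 133.7.11.32
Test IP AND mask: 205.160.35.128
No, 205.160.35.139 is not in 133.7.11.32/27


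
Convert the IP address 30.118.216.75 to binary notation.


30 = 00011110
118 = 01110110
216 = 11011000
75 = 01001011
Binary: 00011110.01110110.11011000.01001011


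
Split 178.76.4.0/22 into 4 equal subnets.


New prefix = 22 + 2 = 24
Each subnet has 256 addresses
  178.76.4.0/24
  178.76.5.0/24
  178.76.6.0/24
  178.76.7.0/24
Subnets: 178.76.4.0/24, 178.76.5.0/24, 178.76.6.0/24, 178.76.7.0/24


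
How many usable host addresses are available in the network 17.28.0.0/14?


Host bits = 32 - 14 = 18
Total addresses = 2^18 = 262144
Usable = total - 2 (network and broadcast)
Usable hosts: 262142


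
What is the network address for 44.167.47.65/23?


IP:   00101100.10100111.00101111.01000001
Mask: 11111111.11111111.11111110.00000000
AND operation:
Net:  00101100.10100111.00101110.00000000
Network: 44.167.46.0/23


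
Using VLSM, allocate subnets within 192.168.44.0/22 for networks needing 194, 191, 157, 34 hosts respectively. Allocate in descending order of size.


194 hosts -> /24 (254 usable): 192.168.44.0/24
191 hosts -> /24 (254 usable): 192.168.45.0/24
157 hosts -> /24 (254 usable): 192.168.46.0/24
34 hosts -> /26 (62 usable): 192.168.47.0/26
Allocation: 192.168.44.0/24 (194 hosts, 254 usable); 192.168.45.0/24 (191 hosts, 254 usable); 192.168.46.0/24 (157 hosts, 254 usable); 192.168.47.0/26 (34 hosts, 62 usable)


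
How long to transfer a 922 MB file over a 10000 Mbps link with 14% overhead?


Effective throughput = 10000 * (1 - 14/100) = 8600 Mbps
File size in Mb = 922 * 8 = 7376 Mb
Time = 7376 / 8600
Time = 0.8577 seconds


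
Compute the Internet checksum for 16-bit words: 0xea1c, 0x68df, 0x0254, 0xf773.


Sum all words (with carry folding):
+ 0xea1c = 0xea1c
+ 0x68df = 0x52fc
+ 0x0254 = 0x5550
+ 0xf773 = 0x4cc4
One's complement: ~0x4cc4
Checksum = 0xb33b


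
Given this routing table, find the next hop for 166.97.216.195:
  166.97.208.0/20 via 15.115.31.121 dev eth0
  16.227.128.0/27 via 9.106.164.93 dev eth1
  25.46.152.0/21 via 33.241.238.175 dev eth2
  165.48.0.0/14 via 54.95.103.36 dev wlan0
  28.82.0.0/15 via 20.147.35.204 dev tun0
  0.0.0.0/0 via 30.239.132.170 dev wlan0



Longest prefix match for 166.97.216.195:
  /20 166.97.208.0: MATCH
  /27 16.227.128.0: no
  /21 25.46.152.0: no
  /14 165.48.0.0: no
  /15 28.82.0.0: no
  /0 0.0.0.0: MATCH
Selected: next-hop 15.115.31.121 via eth0 (matched /20)


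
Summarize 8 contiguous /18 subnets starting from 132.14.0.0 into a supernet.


Original prefix: /18
Number of subnets: 8 = 2^3
New prefix = 18 - 3 = 15
Supernet: 132.14.0.0/15


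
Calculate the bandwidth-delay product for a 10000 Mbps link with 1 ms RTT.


BDP = bandwidth * RTT
= 10000 Mbps * 1 ms
= 10000 * 1e6 * 1 / 1000 bits
= 10000000 bits
= 1250000 bytes
= 1220.7031 KB
BDP = 10000000 bits (1250000 bytes)


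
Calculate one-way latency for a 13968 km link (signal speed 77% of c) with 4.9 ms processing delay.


Speed = 0.77 * 3e5 km/s = 231000 km/s
Propagation delay = 13968 / 231000 = 0.0605 s = 60.4675 ms
Processing delay = 4.9 ms
Total one-way latency = 65.3675 ms


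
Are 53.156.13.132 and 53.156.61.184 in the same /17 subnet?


Mask: 255.255.128.0
53.156.13.132 AND mask = 53.156.0.0
53.156.61.184 AND mask = 53.156.0.0
Yes, same subnet (53.156.0.0)


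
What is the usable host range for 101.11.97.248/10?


Network: 101.0.0.0
Broadcast: 101.63.255.255
First usable = network + 1
Last usable = broadcast - 1
Range: 101.0.0.1 to 101.63.255.254


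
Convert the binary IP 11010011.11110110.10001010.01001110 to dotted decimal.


11010011 = 211
11110110 = 246
10001010 = 138
01001110 = 78
IP: 211.246.138.78


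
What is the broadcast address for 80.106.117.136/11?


Network: 80.96.0.0/11
Host bits = 21
Set all host bits to 1:
Broadcast: 80.127.255.255


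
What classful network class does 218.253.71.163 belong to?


First octet: 218
Binary: 11011010
110xxxxx -> Class C (192-223)
Class C, default mask 255.255.255.0 (/24)


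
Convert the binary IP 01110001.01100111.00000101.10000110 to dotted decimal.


01110001 = 113
01100111 = 103
00000101 = 5
10000110 = 134
IP: 113.103.5.134


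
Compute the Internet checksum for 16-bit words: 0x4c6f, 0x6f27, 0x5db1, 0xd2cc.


Sum all words (with carry folding):
+ 0x4c6f = 0x4c6f
+ 0x6f27 = 0xbb96
+ 0x5db1 = 0x1948
+ 0xd2cc = 0xec14
One's complement: ~0xec14
Checksum = 0x13eb


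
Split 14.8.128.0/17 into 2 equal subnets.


New prefix = 17 + 1 = 18
Each subnet has 16384 addresses
  14.8.128.0/18
  14.8.192.0/18
Subnets: 14.8.128.0/18, 14.8.192.0/18


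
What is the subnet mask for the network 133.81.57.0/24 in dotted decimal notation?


/24 means 24 network bits, 8 host bits
Binary: 11111111111111111111111100000000
Mask: 255.255.255.0


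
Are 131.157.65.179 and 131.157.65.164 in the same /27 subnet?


Mask: 255.255.255.224
131.157.65.179 AND mask = 131.157.65.160
131.157.65.164 AND mask = 131.157.65.160
Yes, same subnet (131.157.65.160)


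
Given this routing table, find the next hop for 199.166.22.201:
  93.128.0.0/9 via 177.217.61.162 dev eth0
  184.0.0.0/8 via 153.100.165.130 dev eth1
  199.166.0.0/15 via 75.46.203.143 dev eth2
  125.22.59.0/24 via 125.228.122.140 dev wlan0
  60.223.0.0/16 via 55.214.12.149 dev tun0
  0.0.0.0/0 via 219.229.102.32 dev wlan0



Longest prefix match for 199.166.22.201:
  /9 93.128.0.0: no
  /8 184.0.0.0: no
  /15 199.166.0.0: MATCH
  /24 125.22.59.0: no
  /16 60.223.0.0: no
  /0 0.0.0.0: MATCH
Selected: next-hop 75.46.203.143 via eth2 (matched /15)
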